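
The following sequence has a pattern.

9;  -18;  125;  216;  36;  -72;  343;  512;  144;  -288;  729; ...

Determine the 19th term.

2197

The slot pattern repeats as AABB (period 4), so there are 2 interleaved tracks.
Track A: 9, -18, 36, -72, 144, -288. Multiplying by -2 each time.
Track B: 125, 216, 343, 512, 729. The cubes 5³, 6³, 7³, ….
Position 19 falls in track B as its term 9, giving 2197.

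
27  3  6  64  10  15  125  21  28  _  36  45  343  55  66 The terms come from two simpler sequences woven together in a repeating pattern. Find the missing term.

Reading positions in blocks of 3 reveals the pattern ABB — 2 tracks woven together.
Track A is 27, 64, 125, ?, 343, which is the cubes 3³, 4³, 5³, ….
Track B is 3, 6, 10, 15, 21, 28, 36, 45, 55, 66, which is the triangular numbers T_2, T_3, ….
So the missing entry in track A is 216.

216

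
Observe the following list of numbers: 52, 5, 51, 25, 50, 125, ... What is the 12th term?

15625

Odd-indexed and even-indexed terms follow separate rules.
Stream A is 52, 51, 50, which is arithmetic, step −1.
Stream B is 5, 25, 125, which is powers of 5.
Term 12 comes from stream B (its 6th entry): 15625.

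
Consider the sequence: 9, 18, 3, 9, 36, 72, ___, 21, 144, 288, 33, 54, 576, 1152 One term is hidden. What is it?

Reading positions in blocks of 4 reveals the pattern AABB — 2 tracks woven together.
Subsequence A is 9, 18, 36, 72, 144, 288, 576, 1152, which is a geometric progression (common ratio 2).
Subsequence B is 3, 9, ?, 21, 33, 54, which is each term equals the sum of the previous two.
Subsequence B's pattern makes the blank 12.

12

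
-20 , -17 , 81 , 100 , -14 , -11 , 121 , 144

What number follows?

-8

Reading positions in blocks of 4 reveals the pattern AABB — 2 tracks woven together.
Track A: -20, -17, -14, -11. Linear: a_n = -23 + 3·n.
Track B: 81, 100, 121, 144. The squares 9², 10², 11², ….
Term 9 comes from track A (its 5th entry): -8.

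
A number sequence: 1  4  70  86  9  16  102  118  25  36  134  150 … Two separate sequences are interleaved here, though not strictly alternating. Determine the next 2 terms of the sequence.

49, 64

The slot pattern repeats as AABB (period 4), so there are 2 interleaved tracks.
Subsequence A is 1, 4, 9, 16, 25, 36, which is perfect squares starting at 1².
Subsequence B is 70, 86, 102, 118, 134, 150, which is arithmetic, step +16.
Position 13 falls in subsequence A as its term 7, giving 49.
Position 14 → subsequence A, term 8 = 64.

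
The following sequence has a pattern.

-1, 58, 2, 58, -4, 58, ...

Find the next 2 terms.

8, 58

Taking every 2nd term gives 2 separate tracks.
Subsequence A: -1, 2, -4 (geometric, ×-2 each step).
Subsequence B: 58, 58, 58 (the constant sequence 58).
Position 7 falls in subsequence A as its term 4, giving 8.
Position 8 → subsequence B, term 4 = 58.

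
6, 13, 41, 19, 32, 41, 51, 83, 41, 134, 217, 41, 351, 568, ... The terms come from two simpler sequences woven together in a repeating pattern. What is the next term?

41

The slot pattern repeats as AAB (period 3), so there are 2 interleaved tracks.
Track A: 6, 13, 19, 32, 51, 83, 134, 217, 351, 568 (a Fibonacci-like recurrence a_n = a_{n-1} + a_{n-2}).
Track B: 41, 41, 41, 41 (the constant sequence 41).
Position 15 falls in track B as its term 5, giving 41.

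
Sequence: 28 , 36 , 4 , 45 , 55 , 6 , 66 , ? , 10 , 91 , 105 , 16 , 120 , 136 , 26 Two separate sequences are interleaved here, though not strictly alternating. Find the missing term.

78

Positions follow the repeating pattern AAB; grouping by letter gives 2 tracks.
Track A = 28, 36, 45, 55, 66, ?, 91, 105, 120, 136: the triangular numbers T_7, T_8, ….
Track B = 4, 6, 10, 16, 26: a Fibonacci-like recurrence a_n = a_{n-1} + a_{n-2}.
So the missing entry in track A is 78.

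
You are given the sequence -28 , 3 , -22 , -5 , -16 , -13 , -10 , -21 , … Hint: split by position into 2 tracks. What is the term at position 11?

Taking every 2nd term gives 2 separate tracks.
Subsequence A: -28, -22, -16, -10 (arithmetic with common difference +6).
Subsequence B: 3, -5, -13, -21 (arithmetic with common difference −8).
Position 11 → subsequence A, term 6 = 2.

2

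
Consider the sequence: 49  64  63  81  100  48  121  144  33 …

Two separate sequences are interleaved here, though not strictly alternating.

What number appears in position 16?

289

The slot pattern repeats as AAB (period 3), so there are 2 interleaved tracks.
Track A: 49, 64, 81, 100, 121, 144. Perfect squares starting at 7².
Track B: 63, 48, 33. Arithmetic, step −15.
Position 16 → track A, term 11 = 289.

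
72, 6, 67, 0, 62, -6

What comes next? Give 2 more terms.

57, -12

Split by position mod 2 into 2 tracks.
Subsequence A = 72, 67, 62: linear: a_n = 77 − 5·n.
Subsequence B = 6, 0, -6: arithmetic with common difference −6.
Term 7 comes from subsequence A (its 4th entry): 57.
Term 8 comes from subsequence B (its 4th entry): -12.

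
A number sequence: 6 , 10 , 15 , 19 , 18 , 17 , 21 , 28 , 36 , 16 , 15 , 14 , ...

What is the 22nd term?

10

The slot pattern repeats as AAABBB (period 6), so there are 2 interleaved tracks.
Track A: 6, 10, 15, 21, 28, 36. Triangular numbers n(n+1)/2 for n = 3, 4, ….
Track B: 19, 18, 17, 16, 15, 14. Arithmetic, step −1.
The 22nd slot belongs to track B; its 10th term is 10.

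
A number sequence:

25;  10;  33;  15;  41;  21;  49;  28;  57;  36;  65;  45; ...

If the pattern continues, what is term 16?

66

Taking every 2nd term gives 2 separate tracks.
Subsequence A: 25, 33, 41, 49, 57, 65 (linear: a_n = 17 + 8·n).
Subsequence B: 10, 15, 21, 28, 36, 45 (triangular numbers n(n+1)/2 for n = 4, 5, …).
Position 16 → subsequence B, term 8 = 66.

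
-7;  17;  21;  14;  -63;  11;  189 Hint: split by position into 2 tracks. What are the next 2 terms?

Odd-indexed and even-indexed terms follow separate rules.
Stream A = -7, 21, -63, 189: a geometric progression (common ratio -3).
Stream B = 17, 14, 11: linear: a_n = 20 − 3·n.
Position 8 falls in stream B as its term 4, giving 8.
Term 9 comes from stream A (its 5th entry): -567.

8, -567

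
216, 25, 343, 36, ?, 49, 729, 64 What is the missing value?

512

Split by position mod 2 into 2 tracks.
Stream A: 216, 343, ?, 729 (consecutive cubes n³ from n = 6).
Stream B: 25, 36, 49, 64 (the squares 5², 6², 7², …).
Filling stream A at index 3 by its rule yields 512.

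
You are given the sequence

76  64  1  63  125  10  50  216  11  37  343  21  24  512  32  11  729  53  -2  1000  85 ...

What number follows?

-15

The terms cycle through 3 interleaved subsequences.
Track A: 76, 63, 50, 37, 24, 11, -2 (arithmetic, step −13).
Track B: 64, 125, 216, 343, 512, 729, 1000 (the cubes 4³, 5³, 6³, …).
Track C: 1, 10, 11, 21, 32, 53, 85 (a Fibonacci-like recurrence a_n = a_{n-1} + a_{n-2}).
Position 22 → track A, term 8 = -15.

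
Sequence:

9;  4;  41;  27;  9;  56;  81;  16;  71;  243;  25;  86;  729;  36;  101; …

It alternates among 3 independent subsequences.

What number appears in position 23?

81

Split by position mod 3: positions 1, 4, 7, … form one track, and each other residue class forms its own.
Track A: 9, 27, 81, 243, 729. Powers of 3.
Track B: 4, 9, 16, 25, 36. Consecutive squares n² from n = 2.
Track C: 41, 56, 71, 86, 101. Adding 15 each time.
Position 23 falls in track B as its term 8, giving 81.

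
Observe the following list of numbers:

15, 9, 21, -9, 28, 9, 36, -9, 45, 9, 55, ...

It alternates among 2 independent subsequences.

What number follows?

Odd-indexed and even-indexed terms follow separate rules.
Stream A is 15, 21, 28, 36, 45, 55, which is the triangular numbers T_5, T_6, ….
Stream B is 9, -9, 9, -9, 9, which is the oscillation 9·(−1)^(n+1).
Term 12 comes from stream B (its 6th entry): -9.

-9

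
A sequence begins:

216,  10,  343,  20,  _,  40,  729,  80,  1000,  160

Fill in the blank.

Taking every 2nd term gives 2 separate tracks.
Track A is 216, 343, ?, 729, 1000, which is perfect cubes starting at 6³.
Track B is 10, 20, 40, 80, 160, which is geometric, ×2 each step.
Filling track A at index 3 by its rule yields 512.

512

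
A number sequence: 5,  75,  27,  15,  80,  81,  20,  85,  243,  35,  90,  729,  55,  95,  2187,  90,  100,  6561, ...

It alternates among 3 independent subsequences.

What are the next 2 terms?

145, 105

Taking every 3rd term gives 3 separate tracks.
Track A: 5, 15, 20, 35, 55, 90 — a Fibonacci-like recurrence a_n = a_{n-1} + a_{n-2}.
Track B: 75, 80, 85, 90, 95, 100 — adding 5 each time.
Track C: 27, 81, 243, 729, 2187, 6561 — powers 3^3, 3^4, 3^5, ….
Term 19 comes from track A (its 7th entry): 145.
The 20th slot belongs to track B; its 7th term is 105.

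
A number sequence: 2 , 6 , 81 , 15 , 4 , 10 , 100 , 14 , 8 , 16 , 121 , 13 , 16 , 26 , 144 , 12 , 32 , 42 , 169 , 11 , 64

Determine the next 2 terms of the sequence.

Split by position mod 4 into 4 tracks.
Stream A = 2, 4, 8, 16, 32, 64: powers of 2.
Stream B = 6, 10, 16, 26, 42: a Fibonacci-like recurrence a_n = a_{n-1} + a_{n-2}.
Stream C = 81, 100, 121, 144, 169: perfect squares starting at 9².
Stream D = 15, 14, 13, 12, 11: arithmetic, step −1.
Term 22 comes from stream B (its 6th entry): 68.
The 23rd slot belongs to stream C; its 6th term is 196.

68, 196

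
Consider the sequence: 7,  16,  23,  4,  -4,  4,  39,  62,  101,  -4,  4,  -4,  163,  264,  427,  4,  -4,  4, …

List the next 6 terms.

691, 1118, 1809, -4, 4, -4

The slot pattern repeats as AAABBB (period 6), so there are 2 interleaved tracks.
Track A: 7, 16, 23, 39, 62, 101, 163, 264, 427. A Fibonacci-like recurrence a_n = a_{n-1} + a_{n-2}.
Track B: 4, -4, 4, -4, 4, -4, 4, -4, 4. Alternating ±4.
Position 19 falls in track A as its term 10, giving 691.
The 20th slot belongs to track A; its 11th term is 1118.
Term 21 comes from track A (its 12th entry): 1809.
Position 22 → track B, term 10 = -4.
Position 23 → track B, term 11 = 4.
Position 24 → track B, term 12 = -4.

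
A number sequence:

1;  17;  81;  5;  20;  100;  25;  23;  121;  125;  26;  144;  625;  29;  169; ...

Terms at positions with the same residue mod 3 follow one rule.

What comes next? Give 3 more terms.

3125, 32, 196

The terms cycle through 3 interleaved subsequences.
Track A = 1, 5, 25, 125, 625: powers 5^0, 5^1, 5^2, ….
Track B = 17, 20, 23, 26, 29: arithmetic with common difference +3.
Track C = 81, 100, 121, 144, 169: consecutive squares n² from n = 9.
Term 16 comes from track A (its 6th entry): 3125.
Position 17 falls in track B as its term 6, giving 32.
Term 18 comes from track C (its 6th entry): 196.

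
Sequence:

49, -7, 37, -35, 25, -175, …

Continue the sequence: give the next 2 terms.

Positions 1, 3, 5, … form one subsequence and positions 2, 4, 6, … form another.
Track A: 49, 37, 25 (subtracting 12 each time).
Track B: -7, -35, -175 (geometric with ratio 5).
Position 7 → track A, term 4 = 13.
Term 8 comes from track B (its 4th entry): -875.

13, -875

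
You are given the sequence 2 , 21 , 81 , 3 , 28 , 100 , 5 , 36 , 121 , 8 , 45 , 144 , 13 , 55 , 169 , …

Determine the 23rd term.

Read the sequence 3 terms at a time; column i is its own pattern.
Subsequence A: 2, 3, 5, 8, 13 (a Fibonacci-like recurrence a_n = a_{n-1} + a_{n-2}).
Subsequence B: 21, 28, 36, 45, 55 (the triangular numbers T_6, T_7, …).
Subsequence C: 81, 100, 121, 144, 169 (the squares 9², 10², 11², …).
Position 23 falls in subsequence B as its term 8, giving 91.

91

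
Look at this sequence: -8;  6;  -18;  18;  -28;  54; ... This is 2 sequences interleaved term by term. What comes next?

-38

Taking every 2nd term gives 2 separate tracks.
Track A: -8, -18, -28 (arithmetic, step −10).
Track B: 6, 18, 54 (geometric with ratio 3).
The 7th slot belongs to track A; its 4th term is -38.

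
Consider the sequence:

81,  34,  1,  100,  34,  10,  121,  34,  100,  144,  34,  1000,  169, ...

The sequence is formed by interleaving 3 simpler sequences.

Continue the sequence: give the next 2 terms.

34, 10000

Split by position mod 3: positions 1, 4, 7, … form one track, and each other residue class forms its own.
Track A = 81, 100, 121, 144, 169: perfect squares starting at 9².
Track B = 34, 34, 34, 34: always 34.
Track C = 1, 10, 100, 1000: powers of 10.
The 14th slot belongs to track B; its 5th term is 34.
Term 15 comes from track C (its 5th entry): 10000.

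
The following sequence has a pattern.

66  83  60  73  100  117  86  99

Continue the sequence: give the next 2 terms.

134, 151

Reading positions in blocks of 4 reveals the pattern AABB — 2 tracks woven together.
Subsequence A: 66, 83, 100, 117 — arithmetic, step +17.
Subsequence B: 60, 73, 86, 99 — linear: a_n = 47 + 13·n.
Position 9 → subsequence A, term 5 = 134.
Position 10 → subsequence A, term 6 = 151.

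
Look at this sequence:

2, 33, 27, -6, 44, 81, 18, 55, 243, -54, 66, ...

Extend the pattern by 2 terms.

729, 162

The terms cycle through 3 interleaved subsequences.
Track A is 2, -6, 18, -54, which is multiplying by -3 each time.
Track B is 33, 44, 55, 66, which is linear: a_n = 22 + 11·n.
Track C is 27, 81, 243, which is powers of 3.
Position 12 falls in track C as its term 4, giving 729.
Position 13 falls in track A as its term 5, giving 162.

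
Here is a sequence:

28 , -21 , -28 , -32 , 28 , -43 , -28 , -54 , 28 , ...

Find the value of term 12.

-76

Split by position mod 2 into 2 tracks.
Stream A = 28, -28, 28, -28, 28: oscillating between 28 and -28.
Stream B = -21, -32, -43, -54: subtracting 11 each time.
Term 12 comes from stream B (its 6th entry): -76.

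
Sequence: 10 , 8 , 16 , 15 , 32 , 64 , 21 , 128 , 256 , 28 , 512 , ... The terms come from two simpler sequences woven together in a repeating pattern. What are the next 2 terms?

The slot pattern repeats as ABB (period 3), so there are 2 interleaved tracks.
Track A = 10, 15, 21, 28: triangular numbers starting at T_4.
Track B = 8, 16, 32, 64, 128, 256, 512: geometric with ratio 2.
Term 12 comes from track B (its 8th entry): 1024.
Position 13 falls in track A as its term 5, giving 36.

1024, 36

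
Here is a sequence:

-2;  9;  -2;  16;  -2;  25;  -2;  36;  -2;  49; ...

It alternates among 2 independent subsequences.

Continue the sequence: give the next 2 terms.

The terms cycle through 2 interleaved subsequences.
Subsequence A: -2, -2, -2, -2, -2 (constant -2).
Subsequence B: 9, 16, 25, 36, 49 (consecutive squares n² from n = 3).
Position 11 → subsequence A, term 6 = -2.
Position 12 → subsequence B, term 6 = 64.

-2, 64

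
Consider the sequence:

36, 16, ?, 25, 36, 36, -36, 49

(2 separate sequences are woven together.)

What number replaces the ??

Split by position mod 2 into 2 tracks.
Subsequence A is 36, ?, 36, -36, which is alternating ±36.
Subsequence B is 16, 25, 36, 49, which is consecutive squares n² from n = 4.
Filling subsequence A at index 2 by its rule yields -36.

-36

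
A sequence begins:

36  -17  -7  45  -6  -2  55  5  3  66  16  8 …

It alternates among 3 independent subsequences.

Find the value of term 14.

27

The terms cycle through 3 interleaved subsequences.
Track A: 36, 45, 55, 66 (triangular numbers n(n+1)/2 for n = 8, 9, …).
Track B: -17, -6, 5, 16 (arithmetic with common difference +11).
Track C: -7, -2, 3, 8 (linear: a_n = -12 + 5·n).
The 14th slot belongs to track B; its 5th term is 27.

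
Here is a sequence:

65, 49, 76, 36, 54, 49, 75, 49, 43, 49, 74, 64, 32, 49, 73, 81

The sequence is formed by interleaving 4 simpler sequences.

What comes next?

Read the sequence 4 terms at a time; column i is its own pattern.
Stream A: 65, 54, 43, 32. Subtracting 11 each time.
Stream B: 49, 49, 49, 49. The constant sequence 49.
Stream C: 76, 75, 74, 73. Linear: a_n = 77 − n.
Stream D: 36, 49, 64, 81. Consecutive squares n² from n = 6.
The 17th slot belongs to stream A; its 5th term is 21.

21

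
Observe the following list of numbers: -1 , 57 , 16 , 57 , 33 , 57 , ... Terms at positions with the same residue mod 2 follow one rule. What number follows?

Split by position mod 2 into 2 tracks.
Track A: -1, 16, 33. Adding 17 each time.
Track B: 57, 57, 57. Constant 57.
Position 7 → track A, term 4 = 50.

50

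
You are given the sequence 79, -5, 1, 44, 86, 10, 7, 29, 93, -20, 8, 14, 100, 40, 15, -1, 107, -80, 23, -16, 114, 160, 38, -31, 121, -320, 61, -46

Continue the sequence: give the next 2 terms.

Read the sequence 4 terms at a time; column i is its own pattern.
Track A: 79, 86, 93, 100, 107, 114, 121 (linear: a_n = 72 + 7·n).
Track B: -5, 10, -20, 40, -80, 160, -320 (geometric with ratio -2).
Track C: 1, 7, 8, 15, 23, 38, 61 (a Fibonacci-like recurrence a_n = a_{n-1} + a_{n-2}).
Track D: 44, 29, 14, -1, -16, -31, -46 (arithmetic, step −15).
Term 29 comes from track A (its 8th entry): 128.
Term 30 comes from track B (its 8th entry): 640.

128, 640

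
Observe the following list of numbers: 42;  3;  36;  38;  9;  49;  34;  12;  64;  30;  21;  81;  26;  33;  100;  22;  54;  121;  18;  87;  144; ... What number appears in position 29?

Split by position mod 3 into 3 tracks.
Track A is 42, 38, 34, 30, 26, 22, 18, which is arithmetic, step −4.
Track B is 3, 9, 12, 21, 33, 54, 87, which is each term equals the sum of the previous two.
Track C is 36, 49, 64, 81, 100, 121, 144, which is consecutive squares n² from n = 6.
Position 29 falls in track B as its term 10, giving 369.

369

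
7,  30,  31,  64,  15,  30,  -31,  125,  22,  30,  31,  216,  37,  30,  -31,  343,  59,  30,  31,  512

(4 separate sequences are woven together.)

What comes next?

Split by position mod 4: positions 1, 5, 9, … form one track, and each other residue class forms its own.
Track A = 7, 15, 22, 37, 59: a Fibonacci-like recurrence a_n = a_{n-1} + a_{n-2}.
Track B = 30, 30, 30, 30, 30: constant 30.
Track C = 31, -31, 31, -31, 31: oscillating between 31 and -31.
Track D = 64, 125, 216, 343, 512: consecutive cubes n³ from n = 4.
Term 21 comes from track A (its 6th entry): 96.

96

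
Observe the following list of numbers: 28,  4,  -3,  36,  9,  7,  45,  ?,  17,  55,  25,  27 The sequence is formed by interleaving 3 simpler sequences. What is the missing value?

16

Split by position mod 3: positions 1, 4, 7, … form one track, and each other residue class forms its own.
Stream A = 28, 36, 45, 55: the triangular numbers T_7, T_8, ….
Stream B = 4, 9, ?, 25: the squares 2², 3², 4², ….
Stream C = -3, 7, 17, 27: arithmetic, step +10.
So the missing entry in stream B is 16.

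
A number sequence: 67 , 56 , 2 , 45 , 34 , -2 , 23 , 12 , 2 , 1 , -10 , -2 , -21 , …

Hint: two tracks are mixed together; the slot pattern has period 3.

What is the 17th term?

Reading positions in blocks of 3 reveals the pattern AAB — 2 tracks woven together.
Track A: 67, 56, 45, 34, 23, 12, 1, -10, -21 (subtracting 11 each time).
Track B: 2, -2, 2, -2 (the oscillation 2·(−1)^(n+1)).
Position 17 → track A, term 12 = -54.

-54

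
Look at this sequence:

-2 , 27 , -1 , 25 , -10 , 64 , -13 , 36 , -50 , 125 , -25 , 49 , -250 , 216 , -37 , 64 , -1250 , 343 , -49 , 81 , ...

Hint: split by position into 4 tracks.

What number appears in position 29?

-156250

Read the sequence 4 terms at a time; column i is its own pattern.
Track A: -2, -10, -50, -250, -1250 (geometric with ratio 5).
Track B: 27, 64, 125, 216, 343 (perfect cubes starting at 3³).
Track C: -1, -13, -25, -37, -49 (subtracting 12 each time).
Track D: 25, 36, 49, 64, 81 (perfect squares starting at 5²).
The 29th slot belongs to track A; its 8th term is -156250.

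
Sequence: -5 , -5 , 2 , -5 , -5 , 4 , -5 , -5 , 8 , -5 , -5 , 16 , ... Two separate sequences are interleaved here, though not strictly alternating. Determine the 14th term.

-5

The slot pattern repeats as AAB (period 3), so there are 2 interleaved tracks.
Stream A = -5, -5, -5, -5, -5, -5, -5, -5: always -5.
Stream B = 2, 4, 8, 16: powers of 2.
Term 14 comes from stream A (its 10th entry): -5.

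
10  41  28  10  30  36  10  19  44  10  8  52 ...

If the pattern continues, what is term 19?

Split by position mod 3: positions 1, 4, 7, … form one track, and each other residue class forms its own.
Track A is 10, 10, 10, 10, which is the constant sequence 10.
Track B is 41, 30, 19, 8, which is linear: a_n = 52 − 11·n.
Track C is 28, 36, 44, 52, which is arithmetic with common difference +8.
The 19th slot belongs to track A; its 7th term is 10.

10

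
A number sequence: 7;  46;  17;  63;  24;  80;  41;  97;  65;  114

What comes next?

106

The terms cycle through 2 interleaved subsequences.
Track A: 7, 17, 24, 41, 65 (Fibonacci-style (each term is the sum of the two before it)).
Track B: 46, 63, 80, 97, 114 (arithmetic, step +17).
Position 11 → track A, term 6 = 106.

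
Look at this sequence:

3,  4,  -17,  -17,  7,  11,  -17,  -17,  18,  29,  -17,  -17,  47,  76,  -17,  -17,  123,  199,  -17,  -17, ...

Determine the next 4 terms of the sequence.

The slot pattern repeats as AABB (period 4), so there are 2 interleaved tracks.
Stream A: 3, 4, 7, 11, 18, 29, 47, 76, 123, 199 — Fibonacci-style (each term is the sum of the two before it).
Stream B: -17, -17, -17, -17, -17, -17, -17, -17, -17, -17 — constant -17.
Term 21 comes from stream A (its 11th entry): 322.
Position 22 → stream A, term 12 = 521.
The 23rd slot belongs to stream B; its 11th term is -17.
Term 24 comes from stream B (its 12th entry): -17.

322, 521, -17, -17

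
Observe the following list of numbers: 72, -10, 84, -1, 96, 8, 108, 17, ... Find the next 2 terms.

120, 26

Split by position mod 2 into 2 tracks.
Track A: 72, 84, 96, 108 — linear: a_n = 60 + 12·n.
Track B: -10, -1, 8, 17 — arithmetic with common difference +9.
The 9th slot belongs to track A; its 5th term is 120.
Term 10 comes from track B (its 5th entry): 26.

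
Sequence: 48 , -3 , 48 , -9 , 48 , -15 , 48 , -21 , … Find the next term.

48

Odd-indexed and even-indexed terms follow separate rules.
Track A: 48, 48, 48, 48. The constant sequence 48.
Track B: -3, -9, -15, -21. Linear: a_n = 3 − 6·n.
Term 9 comes from track A (its 5th entry): 48.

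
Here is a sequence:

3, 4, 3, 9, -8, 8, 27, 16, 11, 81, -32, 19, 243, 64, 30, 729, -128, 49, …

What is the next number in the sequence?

2187

Taking every 3rd term gives 3 separate tracks.
Subsequence A: 3, 9, 27, 81, 243, 729 — powers of 3.
Subsequence B: 4, -8, 16, -32, 64, -128 — geometric, ×-2 each step.
Subsequence C: 3, 8, 11, 19, 30, 49 — Fibonacci-style (each term is the sum of the two before it).
The 19th slot belongs to subsequence A; its 7th term is 2187.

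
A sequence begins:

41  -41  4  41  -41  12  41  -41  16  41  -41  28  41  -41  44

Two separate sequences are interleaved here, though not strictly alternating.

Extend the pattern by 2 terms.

41, -41

Reading positions in blocks of 3 reveals the pattern AAB — 2 tracks woven together.
Subsequence A: 41, -41, 41, -41, 41, -41, 41, -41, 41, -41 — oscillating between 41 and -41.
Subsequence B: 4, 12, 16, 28, 44 — each term equals the sum of the previous two.
The 16th slot belongs to subsequence A; its 11th term is 41.
Position 17 falls in subsequence A as its term 12, giving -41.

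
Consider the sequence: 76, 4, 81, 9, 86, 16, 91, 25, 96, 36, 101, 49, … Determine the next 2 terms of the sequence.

Positions 1, 3, 5, … form one subsequence and positions 2, 4, 6, … form another.
Stream A: 76, 81, 86, 91, 96, 101 — linear: a_n = 71 + 5·n.
Stream B: 4, 9, 16, 25, 36, 49 — the squares 2², 3², 4², ….
Position 13 falls in stream A as its term 7, giving 106.
Position 14 falls in stream B as its term 7, giving 64.

106, 64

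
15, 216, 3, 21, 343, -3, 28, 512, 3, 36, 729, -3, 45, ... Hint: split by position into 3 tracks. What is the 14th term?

Taking every 3rd term gives 3 separate tracks.
Subsequence A: 15, 21, 28, 36, 45 (triangular numbers n(n+1)/2 for n = 5, 6, …).
Subsequence B: 216, 343, 512, 729 (perfect cubes starting at 6³).
Subsequence C: 3, -3, 3, -3 (oscillating between 3 and -3).
Term 14 comes from subsequence B (its 5th entry): 1000.

1000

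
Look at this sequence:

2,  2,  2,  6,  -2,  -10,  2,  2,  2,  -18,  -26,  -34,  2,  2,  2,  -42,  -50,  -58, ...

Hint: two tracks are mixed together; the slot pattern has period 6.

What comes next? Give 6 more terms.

2, 2, 2, -66, -74, -82

Reading positions in blocks of 6 reveals the pattern AAABBB — 2 tracks woven together.
Track A is 2, 2, 2, 2, 2, 2, 2, 2, 2, which is the constant sequence 2.
Track B is 6, -2, -10, -18, -26, -34, -42, -50, -58, which is linear: a_n = 14 − 8·n.
Position 19 falls in track A as its term 10, giving 2.
Term 20 comes from track A (its 11th entry): 2.
Position 21 → track A, term 12 = 2.
Position 22 → track B, term 10 = -66.
Term 23 comes from track B (its 11th entry): -74.
Position 24 falls in track B as its term 12, giving -82.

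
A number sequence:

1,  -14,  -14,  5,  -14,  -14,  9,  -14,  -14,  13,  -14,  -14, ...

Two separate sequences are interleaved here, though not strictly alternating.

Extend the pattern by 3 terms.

17, -14, -14

Reading positions in blocks of 3 reveals the pattern ABB — 2 tracks woven together.
Track A = 1, 5, 9, 13: linear: a_n = -3 + 4·n.
Track B = -14, -14, -14, -14, -14, -14, -14, -14: the constant sequence -14.
Term 13 comes from track A (its 5th entry): 17.
Position 14 → track B, term 9 = -14.
Term 15 comes from track B (its 10th entry): -14.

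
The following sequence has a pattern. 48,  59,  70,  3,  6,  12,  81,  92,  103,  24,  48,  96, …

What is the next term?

Positions follow the repeating pattern AAABBB; grouping by letter gives 2 tracks.
Track A: 48, 59, 70, 81, 92, 103 — arithmetic with common difference +11.
Track B: 3, 6, 12, 24, 48, 96 — a geometric progression (common ratio 2).
The 13th slot belongs to track A; its 7th term is 114.

114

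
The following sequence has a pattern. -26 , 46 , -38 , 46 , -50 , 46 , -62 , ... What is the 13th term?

Positions 1, 3, 5, … form one subsequence and positions 2, 4, 6, … form another.
Track A: -26, -38, -50, -62 (subtracting 12 each time).
Track B: 46, 46, 46 (the constant sequence 46).
The 13th slot belongs to track A; its 7th term is -98.

-98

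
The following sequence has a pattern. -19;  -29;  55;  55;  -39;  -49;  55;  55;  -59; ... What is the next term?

-69

Reading positions in blocks of 4 reveals the pattern AABB — 2 tracks woven together.
Stream A = -19, -29, -39, -49, -59: arithmetic with common difference −10.
Stream B = 55, 55, 55, 55: always 55.
The 10th slot belongs to stream A; its 6th term is -69.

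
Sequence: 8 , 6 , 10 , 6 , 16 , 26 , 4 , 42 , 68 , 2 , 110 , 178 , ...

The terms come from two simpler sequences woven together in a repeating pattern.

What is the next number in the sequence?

0

Positions follow the repeating pattern ABB; grouping by letter gives 2 tracks.
Track A = 8, 6, 4, 2: arithmetic with common difference −2.
Track B = 6, 10, 16, 26, 42, 68, 110, 178: each term equals the sum of the previous two.
Position 13 falls in track A as its term 5, giving 0.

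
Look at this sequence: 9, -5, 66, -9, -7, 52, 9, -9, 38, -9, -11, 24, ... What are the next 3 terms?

9, -13, 10

Read the sequence 3 terms at a time; column i is its own pattern.
Stream A: 9, -9, 9, -9 (the oscillation 9·(−1)^(n+1)).
Stream B: -5, -7, -9, -11 (linear: a_n = -3 − 2·n).
Stream C: 66, 52, 38, 24 (arithmetic, step −14).
Position 13 → stream A, term 5 = 9.
Term 14 comes from stream B (its 5th entry): -13.
Term 15 comes from stream C (its 5th entry): 10.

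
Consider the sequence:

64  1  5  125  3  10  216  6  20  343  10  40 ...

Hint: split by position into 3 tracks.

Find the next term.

Split by position mod 3 into 3 tracks.
Stream A = 64, 125, 216, 343: perfect cubes starting at 4³.
Stream B = 1, 3, 6, 10: the triangular numbers T_1, T_2, ….
Stream C = 5, 10, 20, 40: geometric, ×2 each step.
Position 13 → stream A, term 5 = 512.

512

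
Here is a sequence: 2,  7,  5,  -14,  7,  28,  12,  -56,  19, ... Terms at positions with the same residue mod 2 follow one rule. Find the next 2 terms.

Odd-indexed and even-indexed terms follow separate rules.
Subsequence A = 2, 5, 7, 12, 19: each term equals the sum of the previous two.
Subsequence B = 7, -14, 28, -56: geometric with ratio -2.
Position 10 → subsequence B, term 5 = 112.
Position 11 → subsequence A, term 6 = 31.

112, 31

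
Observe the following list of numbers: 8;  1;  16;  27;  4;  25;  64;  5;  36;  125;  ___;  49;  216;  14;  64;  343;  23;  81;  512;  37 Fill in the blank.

Split by position mod 3: positions 1, 4, 7, … form one track, and each other residue class forms its own.
Stream A: 8, 27, 64, 125, 216, 343, 512 — perfect cubes starting at 2³.
Stream B: 1, 4, 5, ?, 14, 23, 37 — a Fibonacci-like recurrence a_n = a_{n-1} + a_{n-2}.
Stream C: 16, 25, 36, 49, 64, 81 — the squares 4², 5², 6², ….
Filling stream B at index 4 by its rule yields 9.

9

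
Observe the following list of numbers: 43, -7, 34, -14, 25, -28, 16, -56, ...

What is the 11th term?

-2

The terms cycle through 2 interleaved subsequences.
Track A: 43, 34, 25, 16 — arithmetic, step −9.
Track B: -7, -14, -28, -56 — multiplying by 2 each time.
Term 11 comes from track A (its 6th entry): -2.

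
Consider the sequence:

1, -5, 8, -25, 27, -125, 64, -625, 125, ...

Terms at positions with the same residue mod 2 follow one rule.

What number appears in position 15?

512

The terms cycle through 2 interleaved subsequences.
Track A: 1, 8, 27, 64, 125. The cubes 1³, 2³, 3³, ….
Track B: -5, -25, -125, -625. Geometric with ratio 5.
The 15th slot belongs to track A; its 8th term is 512.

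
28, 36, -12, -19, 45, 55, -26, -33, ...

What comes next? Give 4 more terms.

66, 78, -40, -47

The slot pattern repeats as AABB (period 4), so there are 2 interleaved tracks.
Track A = 28, 36, 45, 55: triangular numbers n(n+1)/2 for n = 7, 8, ….
Track B = -12, -19, -26, -33: arithmetic with common difference −7.
Position 9 → track A, term 5 = 66.
Position 10 → track A, term 6 = 78.
Position 11 falls in track B as its term 5, giving -40.
The 12th slot belongs to track B; its 6th term is -47.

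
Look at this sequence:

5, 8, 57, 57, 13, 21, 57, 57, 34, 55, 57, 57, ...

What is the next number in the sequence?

89

Reading positions in blocks of 4 reveals the pattern AABB — 2 tracks woven together.
Subsequence A: 5, 8, 13, 21, 34, 55. A Fibonacci-like recurrence a_n = a_{n-1} + a_{n-2}.
Subsequence B: 57, 57, 57, 57, 57, 57. Constant 57.
Position 13 → subsequence A, term 7 = 89.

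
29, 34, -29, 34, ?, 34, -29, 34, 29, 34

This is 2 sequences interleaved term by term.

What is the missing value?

Positions 1, 3, 5, … form one subsequence and positions 2, 4, 6, … form another.
Subsequence A = 29, -29, ?, -29, 29: alternating ±29.
Subsequence B = 34, 34, 34, 34, 34: constant 34.
So the missing entry in subsequence A is 29.

29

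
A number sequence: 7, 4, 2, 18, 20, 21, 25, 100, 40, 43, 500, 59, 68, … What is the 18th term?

97

Split by position mod 3 into 3 tracks.
Stream A is 7, 18, 25, 43, 68, which is each term equals the sum of the previous two.
Stream B is 4, 20, 100, 500, which is geometric with ratio 5.
Stream C is 2, 21, 40, 59, which is linear: a_n = -17 + 19·n.
Position 18 falls in stream C as its term 6, giving 97.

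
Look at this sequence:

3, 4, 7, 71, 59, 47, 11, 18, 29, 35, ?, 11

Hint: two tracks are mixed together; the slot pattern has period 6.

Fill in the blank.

23

The slot pattern repeats as AAABBB (period 6), so there are 2 interleaved tracks.
Track A = 3, 4, 7, 11, 18, 29: Fibonacci-style (each term is the sum of the two before it).
Track B = 71, 59, 47, 35, ?, 11: subtracting 12 each time.
Filling track B at index 5 by its rule yields 23.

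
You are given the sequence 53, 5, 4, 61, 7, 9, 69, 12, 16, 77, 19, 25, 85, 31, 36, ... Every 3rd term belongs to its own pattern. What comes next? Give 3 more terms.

Read the sequence 3 terms at a time; column i is its own pattern.
Track A: 53, 61, 69, 77, 85 — arithmetic with common difference +8.
Track B: 5, 7, 12, 19, 31 — each term equals the sum of the previous two.
Track C: 4, 9, 16, 25, 36 — perfect squares starting at 2².
Position 16 falls in track A as its term 6, giving 93.
Position 17 → track B, term 6 = 50.
Position 18 → track C, term 6 = 49.

93, 50, 49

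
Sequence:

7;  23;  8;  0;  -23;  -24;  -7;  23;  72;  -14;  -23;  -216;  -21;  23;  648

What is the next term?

-28

Split by position mod 3: positions 1, 4, 7, … form one track, and each other residue class forms its own.
Track A: 7, 0, -7, -14, -21 (arithmetic with common difference −7).
Track B: 23, -23, 23, -23, 23 (alternating ±23).
Track C: 8, -24, 72, -216, 648 (a geometric progression (common ratio -3)).
Position 16 → track A, term 6 = -28.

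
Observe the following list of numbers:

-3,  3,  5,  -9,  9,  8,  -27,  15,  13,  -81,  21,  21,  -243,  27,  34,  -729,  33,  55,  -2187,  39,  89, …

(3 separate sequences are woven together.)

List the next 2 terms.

-6561, 45

The terms cycle through 3 interleaved subsequences.
Subsequence A is -3, -9, -27, -81, -243, -729, -2187, which is geometric with ratio 3.
Subsequence B is 3, 9, 15, 21, 27, 33, 39, which is arithmetic, step +6.
Subsequence C is 5, 8, 13, 21, 34, 55, 89, which is a Fibonacci-like recurrence a_n = a_{n-1} + a_{n-2}.
The 22nd slot belongs to subsequence A; its 8th term is -6561.
Term 23 comes from subsequence B (its 8th entry): 45.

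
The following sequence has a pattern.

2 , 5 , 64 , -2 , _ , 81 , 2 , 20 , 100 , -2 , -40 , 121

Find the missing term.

-10

The terms cycle through 3 interleaved subsequences.
Track A: 2, -2, 2, -2. Oscillating between 2 and -2.
Track B: 5, ?, 20, -40. Multiplying by -2 each time.
Track C: 64, 81, 100, 121. Consecutive squares n² from n = 8.
The gap is track B's term 2; the rule gives -10.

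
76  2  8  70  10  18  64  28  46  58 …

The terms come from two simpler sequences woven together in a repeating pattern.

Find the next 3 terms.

Positions follow the repeating pattern ABB; grouping by letter gives 2 tracks.
Track A is 76, 70, 64, 58, which is arithmetic, step −6.
Track B is 2, 8, 10, 18, 28, 46, which is a Fibonacci-like recurrence a_n = a_{n-1} + a_{n-2}.
The 11th slot belongs to track B; its 7th term is 74.
The 12th slot belongs to track B; its 8th term is 120.
Position 13 → track A, term 5 = 52.

74, 120, 52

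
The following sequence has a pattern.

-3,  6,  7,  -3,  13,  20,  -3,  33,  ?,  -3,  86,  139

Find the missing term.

53

The slot pattern repeats as ABB (period 3), so there are 2 interleaved tracks.
Subsequence A: -3, -3, -3, -3 — always -3.
Subsequence B: 6, 7, 13, 20, 33, ?, 86, 139 — Fibonacci-style (each term is the sum of the two before it).
The gap is subsequence B's term 6; the rule gives 53.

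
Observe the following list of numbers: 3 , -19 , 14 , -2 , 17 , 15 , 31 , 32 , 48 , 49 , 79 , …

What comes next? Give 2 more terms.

Odd-indexed and even-indexed terms follow separate rules.
Subsequence A: 3, 14, 17, 31, 48, 79 (a Fibonacci-like recurrence a_n = a_{n-1} + a_{n-2}).
Subsequence B: -19, -2, 15, 32, 49 (adding 17 each time).
Term 12 comes from subsequence B (its 6th entry): 66.
Position 13 falls in subsequence A as its term 7, giving 127.

66, 127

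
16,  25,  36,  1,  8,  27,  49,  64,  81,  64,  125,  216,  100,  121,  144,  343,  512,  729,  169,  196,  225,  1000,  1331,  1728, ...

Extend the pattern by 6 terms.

256, 289, 324, 2197, 2744, 3375

Reading positions in blocks of 6 reveals the pattern AAABBB — 2 tracks woven together.
Stream A: 16, 25, 36, 49, 64, 81, 100, 121, 144, 169, 196, 225. Perfect squares starting at 4².
Stream B: 1, 8, 27, 64, 125, 216, 343, 512, 729, 1000, 1331, 1728. Consecutive cubes n³ from n = 1.
Position 25 → stream A, term 13 = 256.
The 26th slot belongs to stream A; its 14th term is 289.
The 27th slot belongs to stream A; its 15th term is 324.
The 28th slot belongs to stream B; its 13th term is 2197.
The 29th slot belongs to stream B; its 14th term is 2744.
Position 30 falls in stream B as its term 15, giving 3375.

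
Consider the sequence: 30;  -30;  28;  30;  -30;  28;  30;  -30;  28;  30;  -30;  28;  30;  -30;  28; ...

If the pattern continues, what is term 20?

-30

Positions follow the repeating pattern AAB; grouping by letter gives 2 tracks.
Subsequence A is 30, -30, 30, -30, 30, -30, 30, -30, 30, -30, which is oscillating between 30 and -30.
Subsequence B is 28, 28, 28, 28, 28, which is constant 28.
The 20th slot belongs to subsequence A; its 14th term is -30.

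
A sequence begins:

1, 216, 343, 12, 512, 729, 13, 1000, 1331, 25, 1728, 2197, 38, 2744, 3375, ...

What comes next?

63

The slot pattern repeats as ABB (period 3), so there are 2 interleaved tracks.
Stream A is 1, 12, 13, 25, 38, which is each term equals the sum of the previous two.
Stream B is 216, 343, 512, 729, 1000, 1331, 1728, 2197, 2744, 3375, which is the cubes 6³, 7³, 8³, ….
Term 16 comes from stream A (its 6th entry): 63.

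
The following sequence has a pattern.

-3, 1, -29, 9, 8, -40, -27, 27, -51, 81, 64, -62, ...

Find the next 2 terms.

-243, 125

Read the sequence 3 terms at a time; column i is its own pattern.
Subsequence A = -3, 9, -27, 81: geometric with ratio -3.
Subsequence B = 1, 8, 27, 64: consecutive cubes n³ from n = 1.
Subsequence C = -29, -40, -51, -62: arithmetic, step −11.
Term 13 comes from subsequence A (its 5th entry): -243.
Position 14 falls in subsequence B as its term 5, giving 125.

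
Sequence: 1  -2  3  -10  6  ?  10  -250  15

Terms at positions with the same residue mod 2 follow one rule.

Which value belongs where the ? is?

Odd-indexed and even-indexed terms follow separate rules.
Track A is 1, 3, 6, 10, 15, which is triangular numbers starting at T_1.
Track B is -2, -10, ?, -250, which is geometric with ratio 5.
The gap is track B's term 3; the rule gives -50.

-50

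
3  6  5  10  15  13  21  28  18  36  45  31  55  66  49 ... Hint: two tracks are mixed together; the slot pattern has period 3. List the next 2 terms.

78, 91

The slot pattern repeats as AAB (period 3), so there are 2 interleaved tracks.
Subsequence A: 3, 6, 10, 15, 21, 28, 36, 45, 55, 66 (triangular numbers n(n+1)/2 for n = 2, 3, …).
Subsequence B: 5, 13, 18, 31, 49 (Fibonacci-style (each term is the sum of the two before it)).
Position 16 → subsequence A, term 11 = 78.
The 17th slot belongs to subsequence A; its 12th term is 91.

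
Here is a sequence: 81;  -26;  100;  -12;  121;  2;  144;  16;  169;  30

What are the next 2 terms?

196, 44

Positions 1, 3, 5, … form one subsequence and positions 2, 4, 6, … form another.
Subsequence A: 81, 100, 121, 144, 169 — consecutive squares n² from n = 9.
Subsequence B: -26, -12, 2, 16, 30 — arithmetic, step +14.
Term 11 comes from subsequence A (its 6th entry): 196.
Term 12 comes from subsequence B (its 6th entry): 44.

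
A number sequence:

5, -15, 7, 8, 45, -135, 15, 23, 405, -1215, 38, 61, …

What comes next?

3645

Reading positions in blocks of 4 reveals the pattern AABB — 2 tracks woven together.
Stream A: 5, -15, 45, -135, 405, -1215 — a geometric progression (common ratio -3).
Stream B: 7, 8, 15, 23, 38, 61 — a Fibonacci-like recurrence a_n = a_{n-1} + a_{n-2}.
Term 13 comes from stream A (its 7th entry): 3645.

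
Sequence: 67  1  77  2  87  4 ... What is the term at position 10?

Split by position mod 2 into 2 tracks.
Stream A: 67, 77, 87 — arithmetic with common difference +10.
Stream B: 1, 2, 4 — powers of 2.
The 10th slot belongs to stream B; its 5th term is 16.

16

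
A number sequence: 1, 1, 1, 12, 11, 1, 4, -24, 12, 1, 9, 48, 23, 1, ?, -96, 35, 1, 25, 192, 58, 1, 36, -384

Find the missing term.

Read the sequence 4 terms at a time; column i is its own pattern.
Stream A: 1, 11, 12, 23, 35, 58 — a Fibonacci-like recurrence a_n = a_{n-1} + a_{n-2}.
Stream B: 1, 1, 1, 1, 1, 1 — always 1.
Stream C: 1, 4, 9, ?, 25, 36 — perfect squares starting at 1².
Stream D: 12, -24, 48, -96, 192, -384 — a geometric progression (common ratio -2).
Filling stream C at index 4 by its rule yields 16.

16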